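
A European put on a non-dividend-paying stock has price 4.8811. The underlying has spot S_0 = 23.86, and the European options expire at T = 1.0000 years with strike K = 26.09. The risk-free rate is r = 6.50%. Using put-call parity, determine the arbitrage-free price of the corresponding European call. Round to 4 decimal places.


Put-call parity: C - P = S_0 * exp(-qT) - K * exp(-rT).
S_0 * exp(-qT) = 23.8600 * 1.00000000 = 23.86000000
K * exp(-rT) = 26.0900 * 0.93706746 = 24.44809012
C = P + S*exp(-qT) - K*exp(-rT)
C = 4.8811 + 23.86000000 - 24.44809012 = 4.2930

Answer: Call price = 4.2930


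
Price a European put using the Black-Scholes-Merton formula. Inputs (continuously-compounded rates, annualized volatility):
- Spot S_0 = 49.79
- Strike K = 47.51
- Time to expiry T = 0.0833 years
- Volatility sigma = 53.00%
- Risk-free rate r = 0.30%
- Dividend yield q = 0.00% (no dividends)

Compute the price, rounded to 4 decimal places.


Answer: Price = 1.9590

Derivation:
d1 = (ln(S/K) + (r - q + 0.5*sigma^2) * T) / (sigma * sqrt(T)) = 0.38454860
d2 = d1 - sigma * sqrt(T) = 0.23158139
exp(-rT) = 0.99975013; exp(-qT) = 1.00000000
P = K * exp(-rT) * N(-d2) - S_0 * exp(-qT) * N(-d1)
N(-d1) = 0.35028594; N(-d2) = 0.40843158
P = 47.5100 * 0.99975013 * 0.40843158 - 49.7900 * 1.00000000 * 0.35028594 = 1.9590


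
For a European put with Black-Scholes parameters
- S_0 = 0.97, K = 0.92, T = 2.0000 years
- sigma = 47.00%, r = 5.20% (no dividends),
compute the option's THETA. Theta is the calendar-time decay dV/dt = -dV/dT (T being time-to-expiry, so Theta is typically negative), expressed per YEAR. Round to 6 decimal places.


Answer: Theta = -0.031500

Derivation:
d1 = 0.5684271961; d2 = -0.0962531782
phi(d1) = 0.3394280540; exp(-qT) = 1.0000000000; exp(-rT) = 0.9012252974
Theta = -S*exp(-qT)*phi(d1)*sigma/(2*sqrt(T)) + r*K*exp(-rT)*N(-d2) - q*S*exp(-qT)*N(-d1)
N(-d1) = 0.2848724640; N(-d2) = 0.5383402516; sqrt(T) = 1.4142135624
Term 1 = -0.9700 * 1.0000000000 * 0.3394280540 * 0.4700 / (2 * 1.4142135624) = -0.0547107078
Term 2 = 0.0520 * 0.9200 * 0.9012252974 * 0.5383402516 = 0.0232103344
Term 3 = 0 (no dividend yield, q = 0)
Theta = -0.0547107078 + (0.0232103344) + (0.0000000000) = -0.031500


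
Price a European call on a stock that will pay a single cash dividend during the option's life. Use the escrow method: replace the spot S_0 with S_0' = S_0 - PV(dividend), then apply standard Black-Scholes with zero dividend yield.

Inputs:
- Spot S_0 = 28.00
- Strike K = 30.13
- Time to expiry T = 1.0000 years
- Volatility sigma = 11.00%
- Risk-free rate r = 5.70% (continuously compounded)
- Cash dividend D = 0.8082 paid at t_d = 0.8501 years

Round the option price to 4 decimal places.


Answer: Price = 0.7032

Derivation:
PV(D) = D * exp(-r * t_d) = 0.8082 * 0.95269954 = 0.76997177
S_0' = S_0 - PV(D) = 28.0000 - 0.76997177 = 27.23002823
d1 = (ln(S_0'/K) + (r + sigma^2/2)*T) / (sigma*sqrt(T)) = -0.34682736
d2 = d1 - sigma*sqrt(T) = -0.45682736
exp(-rT) = 0.94459407
N(d1) = 0.36436051; N(d2) = 0.32389757
C = S_0' * N(d1) - K * exp(-rT) * N(d2) = 27.23002823 * 0.36436051 - 30.1300 * 0.94459407 * 0.32389757 = 0.7032


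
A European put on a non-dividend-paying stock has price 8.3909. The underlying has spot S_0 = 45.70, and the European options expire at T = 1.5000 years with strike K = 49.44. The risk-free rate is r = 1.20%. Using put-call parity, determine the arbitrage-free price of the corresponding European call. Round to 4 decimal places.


Answer: Call price = 5.5329

Derivation:
Put-call parity: C - P = S_0 * exp(-qT) - K * exp(-rT).
S_0 * exp(-qT) = 45.7000 * 1.00000000 = 45.70000000
K * exp(-rT) = 49.4400 * 0.98216103 = 48.55804144
C = P + S*exp(-qT) - K*exp(-rT)
C = 8.3909 + 45.70000000 - 48.55804144 = 5.5329


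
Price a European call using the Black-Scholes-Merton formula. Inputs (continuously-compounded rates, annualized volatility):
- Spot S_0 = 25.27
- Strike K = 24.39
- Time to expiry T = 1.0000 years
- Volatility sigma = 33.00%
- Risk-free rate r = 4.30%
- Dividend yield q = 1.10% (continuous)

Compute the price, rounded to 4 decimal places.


d1 = (ln(S/K) + (r - q + 0.5*sigma^2) * T) / (sigma * sqrt(T)) = 0.36937791
d2 = d1 - sigma * sqrt(T) = 0.03937791
exp(-rT) = 0.95791139; exp(-qT) = 0.98906028
C = S_0 * exp(-qT) * N(d1) - K * exp(-rT) * N(d2)
N(d1) = 0.64407697; N(d2) = 0.51570545
C = 25.2700 * 0.98906028 * 0.64407697 - 24.3900 * 0.95791139 * 0.51570545 = 4.0491

Answer: Price = 4.0491


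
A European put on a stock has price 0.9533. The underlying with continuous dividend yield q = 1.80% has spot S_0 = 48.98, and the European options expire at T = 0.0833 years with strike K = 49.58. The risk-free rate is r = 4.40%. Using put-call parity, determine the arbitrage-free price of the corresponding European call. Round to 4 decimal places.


Answer: Call price = 0.4613

Derivation:
Put-call parity: C - P = S_0 * exp(-qT) - K * exp(-rT).
S_0 * exp(-qT) = 48.9800 * 0.99850172 = 48.90661442
K * exp(-rT) = 49.5800 * 0.99634151 = 49.39861200
C = P + S*exp(-qT) - K*exp(-rT)
C = 0.9533 + 48.90661442 - 49.39861200 = 0.4613


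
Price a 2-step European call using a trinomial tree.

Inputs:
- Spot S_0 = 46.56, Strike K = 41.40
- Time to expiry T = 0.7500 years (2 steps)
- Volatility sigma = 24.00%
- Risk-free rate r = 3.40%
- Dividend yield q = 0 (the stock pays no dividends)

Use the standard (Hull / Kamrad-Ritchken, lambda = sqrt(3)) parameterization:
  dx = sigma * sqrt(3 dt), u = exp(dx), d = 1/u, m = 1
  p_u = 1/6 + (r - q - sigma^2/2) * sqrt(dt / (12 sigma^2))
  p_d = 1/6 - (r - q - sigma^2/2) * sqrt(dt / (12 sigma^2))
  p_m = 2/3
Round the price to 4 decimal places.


dt = T/N = 0.375000; dx = sigma*sqrt(3*dt) = 0.254558
u = exp(dx) = 1.289892; d = 1/u = 0.775259
p_u = 0.170497, p_m = 0.666667, p_d = 0.162837
Discount per step: exp(-r*dt) = 0.987331
Stock lattice S(k, j) with j the centered position index:
  k=0: S(0,+0) = 46.5600
  k=1: S(1,-1) = 36.0960; S(1,+0) = 46.5600; S(1,+1) = 60.0574
  k=2: S(2,-2) = 27.9838; S(2,-1) = 36.0960; S(2,+0) = 46.5600; S(2,+1) = 60.0574; S(2,+2) = 77.4675
Terminal payoffs V(N, j) = max(S_T - K, 0):
  V(2,-2) = 0.000000; V(2,-1) = 0.000000; V(2,+0) = 5.160000; V(2,+1) = 18.657368; V(2,+2) = 36.067515
Backward induction: V(k, j) = exp(-r*dt) * [p_u * V(k+1, j+1) + p_m * V(k+1, j) + p_d * V(k+1, j-1)]
  V(1,-1) = exp(-r*dt) * [p_u*5.160000 + p_m*0.000000 + p_d*0.000000] = 0.868618
  V(1,+0) = exp(-r*dt) * [p_u*18.657368 + p_m*5.160000 + p_d*0.000000] = 6.537140
  V(1,+1) = exp(-r*dt) * [p_u*36.067515 + p_m*18.657368 + p_d*5.160000] = 19.181746
  V(0,+0) = exp(-r*dt) * [p_u*19.181746 + p_m*6.537140 + p_d*0.868618] = 7.671525

Answer: Price = V(0,0) = 7.6715


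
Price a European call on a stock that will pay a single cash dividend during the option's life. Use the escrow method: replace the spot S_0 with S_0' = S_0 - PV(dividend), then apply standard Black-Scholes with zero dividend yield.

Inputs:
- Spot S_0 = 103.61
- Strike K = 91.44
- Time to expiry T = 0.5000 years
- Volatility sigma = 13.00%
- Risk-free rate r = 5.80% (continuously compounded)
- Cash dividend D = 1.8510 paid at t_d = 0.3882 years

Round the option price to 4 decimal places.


Answer: Price = 13.2399

Derivation:
PV(D) = D * exp(-r * t_d) = 1.8510 * 0.97773598 = 1.80978931
S_0' = S_0 - PV(D) = 103.6100 - 1.80978931 = 101.80021069
d1 = (ln(S_0'/K) + (r + sigma^2/2)*T) / (sigma*sqrt(T)) = 1.52902763
d2 = d1 - sigma*sqrt(T) = 1.43710374
exp(-rT) = 0.97141646
N(d1) = 0.93687120; N(d2) = 0.92465574
C = S_0' * N(d1) - K * exp(-rT) * N(d2) = 101.80021069 * 0.93687120 - 91.4400 * 0.97141646 * 0.92465574 = 13.2399


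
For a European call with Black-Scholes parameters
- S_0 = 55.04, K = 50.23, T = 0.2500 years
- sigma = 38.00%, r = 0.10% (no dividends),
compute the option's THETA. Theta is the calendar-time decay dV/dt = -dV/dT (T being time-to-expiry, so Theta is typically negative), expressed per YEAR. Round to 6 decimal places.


Answer: Theta = -7.094593

Derivation:
d1 = 0.5776196624; d2 = 0.3876196624
phi(d1) = 0.3376448180; exp(-qT) = 1.0000000000; exp(-rT) = 0.9997500312
Theta = -S*exp(-qT)*phi(d1)*sigma/(2*sqrt(T)) - r*K*exp(-rT)*N(d2) + q*S*exp(-qT)*N(d1)
N(d1) = 0.7182395355; N(d2) = 0.6508512420; sqrt(T) = 0.5000000000
Term 1 = -55.0400 * 1.0000000000 * 0.3376448180 * 0.3800 / (2 * 0.5000000000) = -7.0619088974
Term 2 = -0.0010 * 50.2300 * 0.9997500312 * 0.6508512420 = -0.0326840858
Term 3 = 0 (no dividend yield, q = 0)
Theta = -7.0619088974 + (-0.0326840858) + (0.0000000000) = -7.094593


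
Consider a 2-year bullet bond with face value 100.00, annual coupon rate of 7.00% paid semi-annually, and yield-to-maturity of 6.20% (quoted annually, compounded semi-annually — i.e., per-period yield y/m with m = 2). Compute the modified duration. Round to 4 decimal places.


Coupon per period c = face * coupon_rate / m = 3.500000
Periods per year m = 2; per-period yield y/m = 0.031000
Number of cashflows N = 4
Cashflows (t years, CF_t, discount factor 1/(1+y/m)^(m*t), PV):
  t = 0.5000: CF_t = 3.500000, DF = 0.969932, PV = 3.394762
  t = 1.0000: CF_t = 3.500000, DF = 0.940768, PV = 3.292689
  t = 1.5000: CF_t = 3.500000, DF = 0.912481, PV = 3.193685
  t = 2.0000: CF_t = 103.500000, DF = 0.885045, PV = 91.602155
Price P = sum_t PV_t = 101.483291
First compute Macaulay numerator sum_t t * PV_t:
  t * PV_t at t = 0.5000: 1.697381
  t * PV_t at t = 1.0000: 3.292689
  t * PV_t at t = 1.5000: 4.790527
  t * PV_t at t = 2.0000: 183.204309
Macaulay duration D = 192.984906 / 101.483291 = 1.901642
Modified duration = D / (1 + y/m) = 1.901642 / (1 + 0.031000) = 1.844464

Answer: Modified duration = 1.8445


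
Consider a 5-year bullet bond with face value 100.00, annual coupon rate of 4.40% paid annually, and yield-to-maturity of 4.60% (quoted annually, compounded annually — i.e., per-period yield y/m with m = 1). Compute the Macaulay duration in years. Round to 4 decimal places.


Answer: Macaulay duration = 4.5939 years

Derivation:
Coupon per period c = face * coupon_rate / m = 4.400000
Periods per year m = 1; per-period yield y/m = 0.046000
Number of cashflows N = 5
Cashflows (t years, CF_t, discount factor 1/(1+y/m)^(m*t), PV):
  t = 1.0000: CF_t = 4.400000, DF = 0.956023, PV = 4.206501
  t = 2.0000: CF_t = 4.400000, DF = 0.913980, PV = 4.021511
  t = 3.0000: CF_t = 4.400000, DF = 0.873786, PV = 3.844657
  t = 4.0000: CF_t = 4.400000, DF = 0.835359, PV = 3.675580
  t = 5.0000: CF_t = 104.400000, DF = 0.798623, PV = 83.376196
Price P = sum_t PV_t = 99.124446
Macaulay numerator sum_t t * PV_t:
  t * PV_t at t = 1.0000: 4.206501
  t * PV_t at t = 2.0000: 8.043023
  t * PV_t at t = 3.0000: 11.533972
  t * PV_t at t = 4.0000: 14.702322
  t * PV_t at t = 5.0000: 416.880979
Macaulay duration D = (sum_t t * PV_t) / P = 455.366797 / 99.124446 = 4.593890


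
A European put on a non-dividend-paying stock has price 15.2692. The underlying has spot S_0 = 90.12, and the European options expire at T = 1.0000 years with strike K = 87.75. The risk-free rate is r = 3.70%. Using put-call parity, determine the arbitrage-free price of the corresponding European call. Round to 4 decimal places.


Put-call parity: C - P = S_0 * exp(-qT) - K * exp(-rT).
S_0 * exp(-qT) = 90.1200 * 1.00000000 = 90.12000000
K * exp(-rT) = 87.7500 * 0.96367614 = 84.56258088
C = P + S*exp(-qT) - K*exp(-rT)
C = 15.2692 + 90.12000000 - 84.56258088 = 20.8266

Answer: Call price = 20.8266


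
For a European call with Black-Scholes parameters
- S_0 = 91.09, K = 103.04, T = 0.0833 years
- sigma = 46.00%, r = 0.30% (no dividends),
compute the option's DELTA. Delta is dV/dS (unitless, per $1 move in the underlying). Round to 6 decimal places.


Answer: Delta = 0.194834

Derivation:
d1 = -0.8602195822; d2 = -0.9929835834
phi(d1) = 0.2755661975; exp(-qT) = 1.0000000000; exp(-rT) = 0.9997501312
N(d1) = 0.1948340061
Delta = exp(-qT) * N(d1) = 1.0000000000 * 0.1948340061 = 0.194834


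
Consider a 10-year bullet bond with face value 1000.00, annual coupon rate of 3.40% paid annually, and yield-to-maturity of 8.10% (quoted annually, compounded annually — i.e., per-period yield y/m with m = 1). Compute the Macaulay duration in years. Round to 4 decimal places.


Coupon per period c = face * coupon_rate / m = 34.000000
Periods per year m = 1; per-period yield y/m = 0.081000
Number of cashflows N = 10
Cashflows (t years, CF_t, discount factor 1/(1+y/m)^(m*t), PV):
  t = 1.0000: CF_t = 34.000000, DF = 0.925069, PV = 31.452359
  t = 2.0000: CF_t = 34.000000, DF = 0.855753, PV = 29.095614
  t = 3.0000: CF_t = 34.000000, DF = 0.791631, PV = 26.915462
  t = 4.0000: CF_t = 34.000000, DF = 0.732314, PV = 24.898670
  t = 5.0000: CF_t = 34.000000, DF = 0.677441, PV = 23.032997
  t = 6.0000: CF_t = 34.000000, DF = 0.626680, PV = 21.307120
  t = 7.0000: CF_t = 34.000000, DF = 0.579722, PV = 19.710564
  t = 8.0000: CF_t = 34.000000, DF = 0.536284, PV = 18.233640
  t = 9.0000: CF_t = 34.000000, DF = 0.496099, PV = 16.867382
  t = 10.0000: CF_t = 1034.000000, DF = 0.458926, PV = 474.529918
Price P = sum_t PV_t = 686.043725
Macaulay numerator sum_t t * PV_t:
  t * PV_t at t = 1.0000: 31.452359
  t * PV_t at t = 2.0000: 58.191228
  t * PV_t at t = 3.0000: 80.746385
  t * PV_t at t = 4.0000: 99.594678
  t * PV_t at t = 5.0000: 115.164984
  t * PV_t at t = 6.0000: 127.842720
  t * PV_t at t = 7.0000: 137.973951
  t * PV_t at t = 8.0000: 145.869116
  t * PV_t at t = 9.0000: 151.806435
  t * PV_t at t = 10.0000: 4745.299184
Macaulay duration D = (sum_t t * PV_t) / P = 5693.941041 / 686.043725 = 8.299677

Answer: Macaulay duration = 8.2997 years


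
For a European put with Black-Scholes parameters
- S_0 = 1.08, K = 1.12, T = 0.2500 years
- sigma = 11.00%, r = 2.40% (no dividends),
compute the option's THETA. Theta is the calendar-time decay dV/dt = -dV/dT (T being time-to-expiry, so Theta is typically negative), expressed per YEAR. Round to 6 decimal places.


Answer: Theta = -0.022092

Derivation:
d1 = -0.5246389849; d2 = -0.5796389849
phi(d1) = 0.3476491263; exp(-qT) = 1.0000000000; exp(-rT) = 0.9940179641
Theta = -S*exp(-qT)*phi(d1)*sigma/(2*sqrt(T)) + r*K*exp(-rT)*N(-d2) - q*S*exp(-qT)*N(-d1)
N(-d1) = 0.7000829098; N(-d2) = 0.7189209513; sqrt(T) = 0.5000000000
Term 1 = -1.0800 * 1.0000000000 * 0.3476491263 * 0.1100 / (2 * 0.5000000000) = -0.0413007162
Term 2 = 0.0240 * 1.1200 * 0.9940179641 * 0.7189209513 = 0.0192089947
Term 3 = 0 (no dividend yield, q = 0)
Theta = -0.0413007162 + (0.0192089947) + (0.0000000000) = -0.022092


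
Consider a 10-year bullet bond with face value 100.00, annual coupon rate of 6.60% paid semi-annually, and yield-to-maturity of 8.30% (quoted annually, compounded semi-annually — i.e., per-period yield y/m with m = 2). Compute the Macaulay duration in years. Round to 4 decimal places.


Coupon per period c = face * coupon_rate / m = 3.300000
Periods per year m = 2; per-period yield y/m = 0.041500
Number of cashflows N = 20
Cashflows (t years, CF_t, discount factor 1/(1+y/m)^(m*t), PV):
  t = 0.5000: CF_t = 3.300000, DF = 0.960154, PV = 3.168507
  t = 1.0000: CF_t = 3.300000, DF = 0.921895, PV = 3.042253
  t = 1.5000: CF_t = 3.300000, DF = 0.885161, PV = 2.921031
  t = 2.0000: CF_t = 3.300000, DF = 0.849890, PV = 2.804638
  t = 2.5000: CF_t = 3.300000, DF = 0.816025, PV = 2.692884
  t = 3.0000: CF_t = 3.300000, DF = 0.783510, PV = 2.585582
  t = 3.5000: CF_t = 3.300000, DF = 0.752290, PV = 2.482556
  t = 4.0000: CF_t = 3.300000, DF = 0.722314, PV = 2.383635
  t = 4.5000: CF_t = 3.300000, DF = 0.693532, PV = 2.288656
  t = 5.0000: CF_t = 3.300000, DF = 0.665897, PV = 2.197461
  t = 5.5000: CF_t = 3.300000, DF = 0.639364, PV = 2.109900
  t = 6.0000: CF_t = 3.300000, DF = 0.613887, PV = 2.025828
  t = 6.5000: CF_t = 3.300000, DF = 0.589426, PV = 1.945106
  t = 7.0000: CF_t = 3.300000, DF = 0.565940, PV = 1.867601
  t = 7.5000: CF_t = 3.300000, DF = 0.543389, PV = 1.793184
  t = 8.0000: CF_t = 3.300000, DF = 0.521737, PV = 1.721732
  t = 8.5000: CF_t = 3.300000, DF = 0.500948, PV = 1.653127
  t = 9.0000: CF_t = 3.300000, DF = 0.480987, PV = 1.587256
  t = 9.5000: CF_t = 3.300000, DF = 0.461821, PV = 1.524010
  t = 10.0000: CF_t = 103.300000, DF = 0.443419, PV = 45.805205
Price P = sum_t PV_t = 88.600153
Macaulay numerator sum_t t * PV_t:
  t * PV_t at t = 0.5000: 1.584253
  t * PV_t at t = 1.0000: 3.042253
  t * PV_t at t = 1.5000: 4.381546
  t * PV_t at t = 2.0000: 5.609276
  t * PV_t at t = 2.5000: 6.732209
  t * PV_t at t = 3.0000: 7.756746
  t * PV_t at t = 3.5000: 8.688945
  t * PV_t at t = 4.0000: 9.534540
  t * PV_t at t = 4.5000: 10.298951
  t * PV_t at t = 5.0000: 10.987306
  t * PV_t at t = 5.5000: 11.604451
  t * PV_t at t = 6.0000: 12.154970
  t * PV_t at t = 6.5000: 12.643192
  t * PV_t at t = 7.0000: 13.073207
  t * PV_t at t = 7.5000: 13.448879
  t * PV_t at t = 8.0000: 13.773856
  t * PV_t at t = 8.5000: 14.051581
  t * PV_t at t = 9.0000: 14.285305
  t * PV_t at t = 9.5000: 14.478092
  t * PV_t at t = 10.0000: 458.052055
Macaulay duration D = (sum_t t * PV_t) / P = 646.181614 / 88.600153 = 7.293234

Answer: Macaulay duration = 7.2932 years


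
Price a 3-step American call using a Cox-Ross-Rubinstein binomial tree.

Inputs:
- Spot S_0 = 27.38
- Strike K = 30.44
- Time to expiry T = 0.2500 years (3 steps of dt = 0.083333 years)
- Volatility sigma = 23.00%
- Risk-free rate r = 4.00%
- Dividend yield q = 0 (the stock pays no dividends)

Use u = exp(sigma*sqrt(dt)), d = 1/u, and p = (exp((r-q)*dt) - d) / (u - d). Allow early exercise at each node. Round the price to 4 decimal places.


Answer: Price = V(0,0) = 0.3873

Derivation:
dt = T/N = 0.083333
u = exp(sigma*sqrt(dt)) = 1.068649; d = 1/u = 0.935761
p = (exp((r-q)*dt) - d) / (u - d) = 0.508533
Discount per step: exp(-r*dt) = 0.996672
Stock lattice S(k, i) with i counting down-moves:
  k=0: S(0,0) = 27.3800
  k=1: S(1,0) = 29.2596; S(1,1) = 25.6211
  k=2: S(2,0) = 31.2683; S(2,1) = 27.3800; S(2,2) = 23.9753
  k=3: S(3,0) = 33.4148; S(3,1) = 29.2596; S(3,2) = 25.6211; S(3,3) = 22.4351
Terminal payoffs V(N, i) = max(S_T - K, 0):
  V(3,0) = 2.974792; V(3,1) = 0.000000; V(3,2) = 0.000000; V(3,3) = 0.000000
Backward induction: V(k, i) = exp(-r*dt) * [p * V(k+1, i) + (1-p) * V(k+1, i+1)]; then take max(V_cont, immediate exercise) for American.
  V(2,0) = exp(-r*dt) * [p*2.974792 + (1-p)*0.000000] = 1.507745; exercise = 0.828256; V(2,0) = max -> 1.507745
  V(2,1) = exp(-r*dt) * [p*0.000000 + (1-p)*0.000000] = 0.000000; exercise = 0.000000; V(2,1) = max -> 0.000000
  V(2,2) = exp(-r*dt) * [p*0.000000 + (1-p)*0.000000] = 0.000000; exercise = 0.000000; V(2,2) = max -> 0.000000
  V(1,0) = exp(-r*dt) * [p*1.507745 + (1-p)*0.000000] = 0.764186; exercise = 0.000000; V(1,0) = max -> 0.764186
  V(1,1) = exp(-r*dt) * [p*0.000000 + (1-p)*0.000000] = 0.000000; exercise = 0.000000; V(1,1) = max -> 0.000000
  V(0,0) = exp(-r*dt) * [p*0.764186 + (1-p)*0.000000] = 0.387321; exercise = 0.000000; V(0,0) = max -> 0.387321


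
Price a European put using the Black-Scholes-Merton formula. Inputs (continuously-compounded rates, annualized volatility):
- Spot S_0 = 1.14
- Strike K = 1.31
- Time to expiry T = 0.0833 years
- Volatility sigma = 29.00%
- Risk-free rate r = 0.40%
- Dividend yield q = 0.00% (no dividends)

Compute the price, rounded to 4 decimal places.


Answer: Price = 0.1716

Derivation:
d1 = (ln(S/K) + (r - q + 0.5*sigma^2) * T) / (sigma * sqrt(T)) = -1.61486802
d2 = d1 - sigma * sqrt(T) = -1.69856706
exp(-rT) = 0.99966686; exp(-qT) = 1.00000000
P = K * exp(-rT) * N(-d2) - S_0 * exp(-qT) * N(-d1)
N(-d1) = 0.94683036; N(-d2) = 0.95529961
P = 1.3100 * 0.99966686 * 0.95529961 - 1.1400 * 1.00000000 * 0.94683036 = 0.1716


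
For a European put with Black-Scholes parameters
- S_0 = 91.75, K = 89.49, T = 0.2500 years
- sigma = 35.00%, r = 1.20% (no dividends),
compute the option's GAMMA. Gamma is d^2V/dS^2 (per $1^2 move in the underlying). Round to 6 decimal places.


Answer: Gamma = 0.024099

Derivation:
d1 = 0.2471605699; d2 = 0.0721605699
phi(d1) = 0.3869411337; exp(-qT) = 1.0000000000; exp(-rT) = 0.9970044955
Gamma = exp(-qT) * phi(d1) / (S * sigma * sqrt(T)) = 1.0000000000 * 0.3869411337 / (91.7500 * 0.3500 * 0.5000000000) = 0.024099


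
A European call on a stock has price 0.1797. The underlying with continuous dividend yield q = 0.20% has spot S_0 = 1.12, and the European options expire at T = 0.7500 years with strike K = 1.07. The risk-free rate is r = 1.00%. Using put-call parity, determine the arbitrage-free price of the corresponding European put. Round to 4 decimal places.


Put-call parity: C - P = S_0 * exp(-qT) - K * exp(-rT).
S_0 * exp(-qT) = 1.1200 * 0.99850112 = 1.11832126
K * exp(-rT) = 1.0700 * 0.99252805 = 1.06200502
P = C - S*exp(-qT) + K*exp(-rT)
P = 0.1797 - 1.11832126 + 1.06200502 = 0.1234

Answer: Put price = 0.1234


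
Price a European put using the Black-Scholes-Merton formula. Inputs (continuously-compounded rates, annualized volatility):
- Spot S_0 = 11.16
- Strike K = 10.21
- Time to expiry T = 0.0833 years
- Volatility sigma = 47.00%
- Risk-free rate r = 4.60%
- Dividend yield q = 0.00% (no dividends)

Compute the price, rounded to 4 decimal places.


Answer: Price = 0.2118

Derivation:
d1 = (ln(S/K) + (r - q + 0.5*sigma^2) * T) / (sigma * sqrt(T)) = 0.75193865
d2 = d1 - sigma * sqrt(T) = 0.61628848
exp(-rT) = 0.99617553; exp(-qT) = 1.00000000
P = K * exp(-rT) * N(-d2) - S_0 * exp(-qT) * N(-d1)
N(-d1) = 0.22604398; N(-d2) = 0.26885207
P = 10.2100 * 0.99617553 * 0.26885207 - 11.1600 * 1.00000000 * 0.22604398 = 0.2118


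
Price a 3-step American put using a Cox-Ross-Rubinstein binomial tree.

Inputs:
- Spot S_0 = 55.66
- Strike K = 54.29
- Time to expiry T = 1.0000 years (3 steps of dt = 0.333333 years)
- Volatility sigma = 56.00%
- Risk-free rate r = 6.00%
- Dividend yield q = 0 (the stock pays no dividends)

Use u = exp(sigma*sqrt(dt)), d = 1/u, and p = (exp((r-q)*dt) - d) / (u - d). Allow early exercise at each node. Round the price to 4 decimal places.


Answer: Price = V(0,0) = 10.8783

Derivation:
dt = T/N = 0.333333
u = exp(sigma*sqrt(dt)) = 1.381702; d = 1/u = 0.723745
p = (exp((r-q)*dt) - d) / (u - d) = 0.450571
Discount per step: exp(-r*dt) = 0.980199
Stock lattice S(k, i) with i counting down-moves:
  k=0: S(0,0) = 55.6600
  k=1: S(1,0) = 76.9055; S(1,1) = 40.2836
  k=2: S(2,0) = 106.2605; S(2,1) = 55.6600; S(2,2) = 29.1551
  k=3: S(3,0) = 146.8204; S(3,1) = 76.9055; S(3,2) = 40.2836; S(3,3) = 21.1008
Terminal payoffs V(N, i) = max(K - S_T, 0):
  V(3,0) = 0.000000; V(3,1) = 0.000000; V(3,2) = 14.006353; V(3,3) = 33.189150
Backward induction: V(k, i) = exp(-r*dt) * [p * V(k+1, i) + (1-p) * V(k+1, i+1)]; then take max(V_cont, immediate exercise) for American.
  V(2,0) = exp(-r*dt) * [p*0.000000 + (1-p)*0.000000] = 0.000000; exercise = 0.000000; V(2,0) = max -> 0.000000
  V(2,1) = exp(-r*dt) * [p*0.000000 + (1-p)*14.006353] = 7.543117; exercise = 0.000000; V(2,1) = max -> 7.543117
  V(2,2) = exp(-r*dt) * [p*14.006353 + (1-p)*33.189150] = 24.059898; exercise = 25.134912; V(2,2) = max -> 25.134912
  V(1,0) = exp(-r*dt) * [p*0.000000 + (1-p)*7.543117] = 4.062343; exercise = 0.000000; V(1,0) = max -> 4.062343
  V(1,1) = exp(-r*dt) * [p*7.543117 + (1-p)*25.134912] = 16.867808; exercise = 14.006353; V(1,1) = max -> 16.867808
  V(0,0) = exp(-r*dt) * [p*4.062343 + (1-p)*16.867808] = 10.878282; exercise = 0.000000; V(0,0) = max -> 10.878282


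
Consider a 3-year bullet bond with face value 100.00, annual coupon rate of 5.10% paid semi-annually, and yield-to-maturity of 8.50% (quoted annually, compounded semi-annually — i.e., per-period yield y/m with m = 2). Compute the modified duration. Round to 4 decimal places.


Coupon per period c = face * coupon_rate / m = 2.550000
Periods per year m = 2; per-period yield y/m = 0.042500
Number of cashflows N = 6
Cashflows (t years, CF_t, discount factor 1/(1+y/m)^(m*t), PV):
  t = 0.5000: CF_t = 2.550000, DF = 0.959233, PV = 2.446043
  t = 1.0000: CF_t = 2.550000, DF = 0.920127, PV = 2.346324
  t = 1.5000: CF_t = 2.550000, DF = 0.882616, PV = 2.250671
  t = 2.0000: CF_t = 2.550000, DF = 0.846634, PV = 2.158917
  t = 2.5000: CF_t = 2.550000, DF = 0.812119, PV = 2.070904
  t = 3.0000: CF_t = 102.550000, DF = 0.779011, PV = 79.887583
Price P = sum_t PV_t = 91.160442
First compute Macaulay numerator sum_t t * PV_t:
  t * PV_t at t = 0.5000: 1.223022
  t * PV_t at t = 1.0000: 2.346324
  t * PV_t at t = 1.5000: 3.376006
  t * PV_t at t = 2.0000: 4.317834
  t * PV_t at t = 2.5000: 5.177259
  t * PV_t at t = 3.0000: 239.662750
Macaulay duration D = 256.103194 / 91.160442 = 2.809368
Modified duration = D / (1 + y/m) = 2.809368 / (1 + 0.042500) = 2.694837

Answer: Modified duration = 2.6948


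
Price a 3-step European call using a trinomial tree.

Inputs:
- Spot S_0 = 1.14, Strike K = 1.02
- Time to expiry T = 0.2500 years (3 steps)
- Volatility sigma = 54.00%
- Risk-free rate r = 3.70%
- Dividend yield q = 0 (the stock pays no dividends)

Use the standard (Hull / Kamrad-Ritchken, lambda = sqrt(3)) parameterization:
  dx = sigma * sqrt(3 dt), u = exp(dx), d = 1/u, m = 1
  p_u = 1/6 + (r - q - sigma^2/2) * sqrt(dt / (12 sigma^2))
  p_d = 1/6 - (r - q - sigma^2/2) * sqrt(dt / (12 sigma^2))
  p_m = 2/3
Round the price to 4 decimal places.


dt = T/N = 0.083333; dx = sigma*sqrt(3*dt) = 0.270000
u = exp(dx) = 1.309964; d = 1/u = 0.763379
p_u = 0.149877, p_m = 0.666667, p_d = 0.183457
Discount per step: exp(-r*dt) = 0.996921
Stock lattice S(k, j) with j the centered position index:
  k=0: S(0,+0) = 1.1400
  k=1: S(1,-1) = 0.8703; S(1,+0) = 1.1400; S(1,+1) = 1.4934
  k=2: S(2,-2) = 0.6643; S(2,-1) = 0.8703; S(2,+0) = 1.1400; S(2,+1) = 1.4934; S(2,+2) = 1.9562
  k=3: S(3,-3) = 0.5071; S(3,-2) = 0.6643; S(3,-1) = 0.8703; S(3,+0) = 1.1400; S(3,+1) = 1.4934; S(3,+2) = 1.9562; S(3,+3) = 2.5626
Terminal payoffs V(N, j) = max(S_T - K, 0):
  V(3,-3) = 0.000000; V(3,-2) = 0.000000; V(3,-1) = 0.000000; V(3,+0) = 0.120000; V(3,+1) = 0.473359; V(3,+2) = 0.936248; V(3,+3) = 1.542615
Backward induction: V(k, j) = exp(-r*dt) * [p_u * V(k+1, j+1) + p_m * V(k+1, j) + p_d * V(k+1, j-1)]
  V(2,-2) = exp(-r*dt) * [p_u*0.000000 + p_m*0.000000 + p_d*0.000000] = 0.000000
  V(2,-1) = exp(-r*dt) * [p_u*0.120000 + p_m*0.000000 + p_d*0.000000] = 0.017930
  V(2,+0) = exp(-r*dt) * [p_u*0.473359 + p_m*0.120000 + p_d*0.000000] = 0.150481
  V(2,+1) = exp(-r*dt) * [p_u*0.936248 + p_m*0.473359 + p_d*0.120000] = 0.476438
  V(2,+2) = exp(-r*dt) * [p_u*1.542615 + p_m*0.936248 + p_d*0.473359] = 0.939307
  V(1,-1) = exp(-r*dt) * [p_u*0.150481 + p_m*0.017930 + p_d*0.000000] = 0.034401
  V(1,+0) = exp(-r*dt) * [p_u*0.476438 + p_m*0.150481 + p_d*0.017930] = 0.174478
  V(1,+1) = exp(-r*dt) * [p_u*0.939307 + p_m*0.476438 + p_d*0.150481] = 0.484516
  V(0,+0) = exp(-r*dt) * [p_u*0.484516 + p_m*0.174478 + p_d*0.034401] = 0.194646

Answer: Price = V(0,0) = 0.1946


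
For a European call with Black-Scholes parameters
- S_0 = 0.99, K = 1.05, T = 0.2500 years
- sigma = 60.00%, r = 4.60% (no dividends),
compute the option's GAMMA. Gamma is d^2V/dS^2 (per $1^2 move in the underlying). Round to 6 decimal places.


d1 = -0.0078016667; d2 = -0.3078016667
phi(d1) = 0.3989301396; exp(-qT) = 1.0000000000; exp(-rT) = 0.9885658722
Gamma = exp(-qT) * phi(d1) / (S * sigma * sqrt(T)) = 1.0000000000 * 0.3989301396 / (0.9900 * 0.6000 * 0.5000000000) = 1.343199

Answer: Gamma = 1.343199


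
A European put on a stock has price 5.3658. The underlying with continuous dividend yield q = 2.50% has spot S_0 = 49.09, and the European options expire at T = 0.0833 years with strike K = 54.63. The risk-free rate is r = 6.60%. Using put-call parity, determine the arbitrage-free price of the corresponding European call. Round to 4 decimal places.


Answer: Call price = 0.0232

Derivation:
Put-call parity: C - P = S_0 * exp(-qT) - K * exp(-rT).
S_0 * exp(-qT) = 49.0900 * 0.99791967 = 48.98787645
K * exp(-rT) = 54.6300 * 0.99451729 = 54.33047929
C = P + S*exp(-qT) - K*exp(-rT)
C = 5.3658 + 48.98787645 - 54.33047929 = 0.0232


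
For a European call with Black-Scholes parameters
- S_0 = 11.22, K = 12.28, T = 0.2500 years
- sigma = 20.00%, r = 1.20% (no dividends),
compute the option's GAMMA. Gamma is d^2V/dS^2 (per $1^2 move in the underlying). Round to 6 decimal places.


d1 = -0.8227402262; d2 = -0.9227402262
phi(d1) = 0.2843955372; exp(-qT) = 1.0000000000; exp(-rT) = 0.9970044955
Gamma = exp(-qT) * phi(d1) / (S * sigma * sqrt(T)) = 1.0000000000 * 0.2843955372 / (11.2200 * 0.2000 * 0.5000000000) = 0.253472

Answer: Gamma = 0.253472


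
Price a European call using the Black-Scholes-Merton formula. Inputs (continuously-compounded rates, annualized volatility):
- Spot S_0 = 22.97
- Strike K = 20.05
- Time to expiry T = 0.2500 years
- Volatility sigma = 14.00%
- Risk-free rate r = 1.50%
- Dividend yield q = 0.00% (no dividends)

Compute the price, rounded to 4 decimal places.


d1 = (ln(S/K) + (r - q + 0.5*sigma^2) * T) / (sigma * sqrt(T)) = 2.03085518
d2 = d1 - sigma * sqrt(T) = 1.96085518
exp(-rT) = 0.99625702; exp(-qT) = 1.00000000
C = S_0 * exp(-qT) * N(d1) - K * exp(-rT) * N(d2)
N(d1) = 0.97886516; N(d2) = 0.97505204
C = 22.9700 * 1.00000000 * 0.97886516 - 20.0500 * 0.99625702 * 0.97505204 = 3.0079

Answer: Price = 3.0079


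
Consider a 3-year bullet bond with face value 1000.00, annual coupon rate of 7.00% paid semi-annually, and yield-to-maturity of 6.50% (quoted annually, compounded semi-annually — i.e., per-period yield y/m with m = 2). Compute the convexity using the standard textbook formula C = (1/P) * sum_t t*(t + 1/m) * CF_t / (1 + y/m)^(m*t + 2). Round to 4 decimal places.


Coupon per period c = face * coupon_rate / m = 35.000000
Periods per year m = 2; per-period yield y/m = 0.032500
Number of cashflows N = 6
Cashflows (t years, CF_t, discount factor 1/(1+y/m)^(m*t), PV):
  t = 0.5000: CF_t = 35.000000, DF = 0.968523, PV = 33.898305
  t = 1.0000: CF_t = 35.000000, DF = 0.938037, PV = 32.831288
  t = 1.5000: CF_t = 35.000000, DF = 0.908510, PV = 31.797858
  t = 2.0000: CF_t = 35.000000, DF = 0.879913, PV = 30.796957
  t = 2.5000: CF_t = 35.000000, DF = 0.852216, PV = 29.827561
  t = 3.0000: CF_t = 1035.000000, DF = 0.825391, PV = 854.279506
Price P = sum_t PV_t = 1013.431475
Convexity numerator sum_t t*(t + 1/m) * CF_t / (1+y/m)^(m*t + 2):
  t = 0.5000: term = 15.898929
  t = 1.0000: term = 46.195435
  t = 1.5000: term = 89.482683
  t = 2.0000: term = 144.443395
  t = 2.5000: term = 209.845126
  t = 3.0000: term = 8414.129003
Convexity = (1/P) * sum = 8919.994571 / 1013.431475 = 8.801774

Answer: Convexity = 8.8018


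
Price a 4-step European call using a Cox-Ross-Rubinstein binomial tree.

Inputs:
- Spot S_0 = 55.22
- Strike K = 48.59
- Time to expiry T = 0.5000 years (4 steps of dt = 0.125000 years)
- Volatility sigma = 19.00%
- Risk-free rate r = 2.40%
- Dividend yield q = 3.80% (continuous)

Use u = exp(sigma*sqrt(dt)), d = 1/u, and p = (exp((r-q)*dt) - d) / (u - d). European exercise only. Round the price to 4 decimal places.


dt = T/N = 0.125000
u = exp(sigma*sqrt(dt)) = 1.069483; d = 1/u = 0.935031
p = (exp((r-q)*dt) - d) / (u - d) = 0.470208
Discount per step: exp(-r*dt) = 0.997004
Stock lattice S(k, i) with i counting down-moves:
  k=0: S(0,0) = 55.2200
  k=1: S(1,0) = 59.0568; S(1,1) = 51.6324
  k=2: S(2,0) = 63.1603; S(2,1) = 55.2200; S(2,2) = 48.2779
  k=3: S(3,0) = 67.5488; S(3,1) = 59.0568; S(3,2) = 51.6324; S(3,3) = 45.1414
  k=4: S(4,0) = 72.2423; S(4,1) = 63.1603; S(4,2) = 55.2200; S(4,3) = 48.2779; S(4,4) = 42.2086
Terminal payoffs V(N, i) = max(S_T - K, 0):
  V(4,0) = 23.652303; V(4,1) = 14.570272; V(4,2) = 6.630000; V(4,3) = 0.000000; V(4,4) = 0.000000
Backward induction: V(k, i) = exp(-r*dt) * [p * V(k+1, i) + (1-p) * V(k+1, i+1)].
  V(3,0) = exp(-r*dt) * [p*23.652303 + (1-p)*14.570272] = 18.784278
  V(3,1) = exp(-r*dt) * [p*14.570272 + (1-p)*6.630000] = 10.332536
  V(3,2) = exp(-r*dt) * [p*6.630000 + (1-p)*0.000000] = 3.108141
  V(3,3) = exp(-r*dt) * [p*0.000000 + (1-p)*0.000000] = 0.000000
  V(2,0) = exp(-r*dt) * [p*18.784278 + (1-p)*10.332536] = 14.263758
  V(2,1) = exp(-r*dt) * [p*10.332536 + (1-p)*3.108141] = 6.485623
  V(2,2) = exp(-r*dt) * [p*3.108141 + (1-p)*0.000000] = 1.457095
  V(1,0) = exp(-r*dt) * [p*14.263758 + (1-p)*6.485623] = 10.112581
  V(1,1) = exp(-r*dt) * [p*6.485623 + (1-p)*1.457095] = 3.810102
  V(0,0) = exp(-r*dt) * [p*10.112581 + (1-p)*3.810102] = 6.753288

Answer: Price = V(0,0) = 6.7533


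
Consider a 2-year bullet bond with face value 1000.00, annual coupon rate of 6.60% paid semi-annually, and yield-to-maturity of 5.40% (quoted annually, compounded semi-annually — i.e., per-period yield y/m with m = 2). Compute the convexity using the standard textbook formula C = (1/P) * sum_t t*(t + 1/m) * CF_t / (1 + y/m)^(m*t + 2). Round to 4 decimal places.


Answer: Convexity = 4.4484

Derivation:
Coupon per period c = face * coupon_rate / m = 33.000000
Periods per year m = 2; per-period yield y/m = 0.027000
Number of cashflows N = 4
Cashflows (t years, CF_t, discount factor 1/(1+y/m)^(m*t), PV):
  t = 0.5000: CF_t = 33.000000, DF = 0.973710, PV = 32.132425
  t = 1.0000: CF_t = 33.000000, DF = 0.948111, PV = 31.287658
  t = 1.5000: CF_t = 33.000000, DF = 0.923185, PV = 30.465100
  t = 2.0000: CF_t = 1033.000000, DF = 0.898914, PV = 928.578336
Price P = sum_t PV_t = 1022.463518
Convexity numerator sum_t t*(t + 1/m) * CF_t / (1+y/m)^(m*t + 2):
  t = 0.5000: term = 15.232550
  t = 1.0000: term = 44.496251
  t = 1.5000: term = 86.652875
  t = 2.0000: term = 4401.975938
Convexity = (1/P) * sum = 4548.357614 / 1022.463518 = 4.448430


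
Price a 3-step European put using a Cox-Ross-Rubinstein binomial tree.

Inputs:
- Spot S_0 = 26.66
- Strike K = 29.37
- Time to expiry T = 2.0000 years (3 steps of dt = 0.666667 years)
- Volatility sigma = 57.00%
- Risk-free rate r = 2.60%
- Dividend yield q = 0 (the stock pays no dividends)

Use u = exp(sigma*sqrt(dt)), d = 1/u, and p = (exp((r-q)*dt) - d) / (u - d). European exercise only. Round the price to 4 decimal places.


Answer: Price = V(0,0) = 9.7435

Derivation:
dt = T/N = 0.666667
u = exp(sigma*sqrt(dt)) = 1.592656; d = 1/u = 0.627882
p = (exp((r-q)*dt) - d) / (u - d) = 0.403828
Discount per step: exp(-r*dt) = 0.982816
Stock lattice S(k, i) with i counting down-moves:
  k=0: S(0,0) = 26.6600
  k=1: S(1,0) = 42.4602; S(1,1) = 16.7393
  k=2: S(2,0) = 67.6245; S(2,1) = 26.6600; S(2,2) = 10.5103
  k=3: S(3,0) = 107.7026; S(3,1) = 42.4602; S(3,2) = 16.7393; S(3,3) = 6.5992
Terminal payoffs V(N, i) = max(K - S_T, 0):
  V(3,0) = 0.000000; V(3,1) = 0.000000; V(3,2) = 12.630666; V(3,3) = 22.770756
Backward induction: V(k, i) = exp(-r*dt) * [p * V(k+1, i) + (1-p) * V(k+1, i+1)].
  V(2,0) = exp(-r*dt) * [p*0.000000 + (1-p)*0.000000] = 0.000000
  V(2,1) = exp(-r*dt) * [p*0.000000 + (1-p)*12.630666] = 7.400657
  V(2,2) = exp(-r*dt) * [p*12.630666 + (1-p)*22.770756] = 18.354981
  V(1,0) = exp(-r*dt) * [p*0.000000 + (1-p)*7.400657] = 4.336250
  V(1,1) = exp(-r*dt) * [p*7.400657 + (1-p)*18.354981] = 13.691926
  V(0,0) = exp(-r*dt) * [p*4.336250 + (1-p)*13.691926] = 9.743486


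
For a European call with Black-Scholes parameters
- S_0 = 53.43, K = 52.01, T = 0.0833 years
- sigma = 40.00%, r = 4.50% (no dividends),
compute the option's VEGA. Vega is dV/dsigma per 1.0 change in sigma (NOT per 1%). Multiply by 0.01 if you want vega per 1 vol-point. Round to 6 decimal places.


d1 = 0.3235154827; d2 = 0.2080685252
phi(d1) = 0.3786020343; exp(-qT) = 1.0000000000; exp(-rT) = 0.9962585169
Vega = S * exp(-qT) * phi(d1) * sqrt(T) = 53.4300 * 1.0000000000 * 0.3786020343 * 0.2886173938 = 5.838357

Answer: Vega = 5.838357


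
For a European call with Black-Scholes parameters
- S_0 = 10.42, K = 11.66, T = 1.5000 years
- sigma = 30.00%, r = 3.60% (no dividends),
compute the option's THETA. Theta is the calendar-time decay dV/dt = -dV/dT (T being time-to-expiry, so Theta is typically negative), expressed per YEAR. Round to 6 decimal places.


Answer: Theta = -0.654481

Derivation:
d1 = 0.0246659682; d2 = -0.3427574933
phi(d1) = 0.3988209386; exp(-qT) = 1.0000000000; exp(-rT) = 0.9474321065
Theta = -S*exp(-qT)*phi(d1)*sigma/(2*sqrt(T)) - r*K*exp(-rT)*N(d2) + q*S*exp(-qT)*N(d1)
N(d1) = 0.5098392999; N(d2) = 0.3658904532; sqrt(T) = 1.2247448714
Term 1 = -10.4200 * 1.0000000000 * 0.3988209386 * 0.3000 / (2 * 1.2247448714) = -0.5089689629
Term 2 = -0.0360 * 11.6600 * 0.9474321065 * 0.3658904532 = -0.1455124749
Term 3 = 0 (no dividend yield, q = 0)
Theta = -0.5089689629 + (-0.1455124749) + (0.0000000000) = -0.654481


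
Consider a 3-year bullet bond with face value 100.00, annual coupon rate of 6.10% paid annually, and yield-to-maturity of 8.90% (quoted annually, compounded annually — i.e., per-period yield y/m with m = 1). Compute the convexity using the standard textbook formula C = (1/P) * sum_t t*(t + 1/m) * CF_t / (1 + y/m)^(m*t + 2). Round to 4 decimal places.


Answer: Convexity = 9.3302

Derivation:
Coupon per period c = face * coupon_rate / m = 6.100000
Periods per year m = 1; per-period yield y/m = 0.089000
Number of cashflows N = 3
Cashflows (t years, CF_t, discount factor 1/(1+y/m)^(m*t), PV):
  t = 1.0000: CF_t = 6.100000, DF = 0.918274, PV = 5.601469
  t = 2.0000: CF_t = 6.100000, DF = 0.843226, PV = 5.143682
  t = 3.0000: CF_t = 106.100000, DF = 0.774313, PV = 82.154573
Price P = sum_t PV_t = 92.899724
Convexity numerator sum_t t*(t + 1/m) * CF_t / (1+y/m)^(m*t + 2):
  t = 1.0000: term = 9.446614
  t = 2.0000: term = 26.023731
  t = 3.0000: term = 831.298949
Convexity = (1/P) * sum = 866.769294 / 92.899724 = 9.330160


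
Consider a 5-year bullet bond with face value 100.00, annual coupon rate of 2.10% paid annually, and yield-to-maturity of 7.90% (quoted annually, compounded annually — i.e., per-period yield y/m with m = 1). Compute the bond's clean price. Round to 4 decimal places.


Answer: Price = 76.7811

Derivation:
Coupon per period c = face * coupon_rate / m = 2.100000
Periods per year m = 1; per-period yield y/m = 0.079000
Number of cashflows N = 5
Cashflows (t years, CF_t, discount factor 1/(1+y/m)^(m*t), PV):
  t = 1.0000: CF_t = 2.100000, DF = 0.926784, PV = 1.946247
  t = 2.0000: CF_t = 2.100000, DF = 0.858929, PV = 1.803750
  t = 3.0000: CF_t = 2.100000, DF = 0.796041, PV = 1.671687
  t = 4.0000: CF_t = 2.100000, DF = 0.737758, PV = 1.549293
  t = 5.0000: CF_t = 102.100000, DF = 0.683743, PV = 69.810142
Price P = sum_t PV_t = 76.781118


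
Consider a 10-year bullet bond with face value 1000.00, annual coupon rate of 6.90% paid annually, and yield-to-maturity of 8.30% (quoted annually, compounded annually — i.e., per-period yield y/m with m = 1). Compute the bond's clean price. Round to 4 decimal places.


Coupon per period c = face * coupon_rate / m = 69.000000
Periods per year m = 1; per-period yield y/m = 0.083000
Number of cashflows N = 10
Cashflows (t years, CF_t, discount factor 1/(1+y/m)^(m*t), PV):
  t = 1.0000: CF_t = 69.000000, DF = 0.923361, PV = 63.711911
  t = 2.0000: CF_t = 69.000000, DF = 0.852596, PV = 58.829096
  t = 3.0000: CF_t = 69.000000, DF = 0.787254, PV = 54.320495
  t = 4.0000: CF_t = 69.000000, DF = 0.726919, PV = 50.157429
  t = 5.0000: CF_t = 69.000000, DF = 0.671209, PV = 46.313415
  t = 6.0000: CF_t = 69.000000, DF = 0.619768, PV = 42.764003
  t = 7.0000: CF_t = 69.000000, DF = 0.572270, PV = 39.486614
  t = 8.0000: CF_t = 69.000000, DF = 0.528412, PV = 36.460401
  t = 9.0000: CF_t = 69.000000, DF = 0.487915, PV = 33.666113
  t = 10.0000: CF_t = 1069.000000, DF = 0.450521, PV = 481.607386
Price P = sum_t PV_t = 907.316864

Answer: Price = 907.3169


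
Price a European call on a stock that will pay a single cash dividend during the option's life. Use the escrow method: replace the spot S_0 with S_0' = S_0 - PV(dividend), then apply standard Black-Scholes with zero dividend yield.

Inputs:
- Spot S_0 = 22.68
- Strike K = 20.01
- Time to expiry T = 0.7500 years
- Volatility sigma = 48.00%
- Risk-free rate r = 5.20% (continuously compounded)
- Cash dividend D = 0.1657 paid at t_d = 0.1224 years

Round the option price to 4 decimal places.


PV(D) = D * exp(-r * t_d) = 0.1657 * 0.99365541 = 0.16464870
S_0' = S_0 - PV(D) = 22.6800 - 0.16464870 = 22.51535130
d1 = (ln(S_0'/K) + (r + sigma^2/2)*T) / (sigma*sqrt(T)) = 0.58544570
d2 = d1 - sigma*sqrt(T) = 0.16975351
exp(-rT) = 0.96175071
N(d1) = 0.72087597; N(d2) = 0.56739800
C = S_0' * N(d1) - K * exp(-rT) * N(d2) = 22.51535130 * 0.72087597 - 20.0100 * 0.96175071 * 0.56739800 = 5.3114

Answer: Price = 5.3114
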